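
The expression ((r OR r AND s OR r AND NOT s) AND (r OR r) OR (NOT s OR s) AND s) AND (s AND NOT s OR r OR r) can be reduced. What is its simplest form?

r

((r OR r AND s OR r AND NOT s) AND (r OR r) OR (NOT s OR s) AND s) AND (s AND NOT s OR r OR r)
= ((r OR r AND s OR r AND NOT s) AND (r OR r) OR s) AND (s AND NOT s OR r OR r)   — complement / identity
= ((r OR r) AND (r OR r) OR s) AND (s AND NOT s OR r OR r)   — distribution
= ((r OR r) AND (r OR r) OR s) AND (r OR r)   — complement / identity
= (r OR r OR s) AND (r OR r)   — idempotence
= r OR r   — absorption
= r   — idempotence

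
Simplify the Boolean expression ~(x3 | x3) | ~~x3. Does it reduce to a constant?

1

~(x3 | x3) | ~~x3
= ~(x3 | x3) | x3   [double negation]
= ~x3 | x3   [idempotence]
= 1   [complement]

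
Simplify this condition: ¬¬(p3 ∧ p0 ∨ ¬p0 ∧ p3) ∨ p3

p3

¬¬(p3 ∧ p0 ∨ ¬p0 ∧ p3) ∨ p3
= p3 ∧ p0 ∨ ¬p0 ∧ p3 ∨ p3
= p3 ∨ p3
= p3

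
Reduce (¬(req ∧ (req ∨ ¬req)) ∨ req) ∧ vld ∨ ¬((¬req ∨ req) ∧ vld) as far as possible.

(¬(req ∧ (req ∨ ¬req)) ∨ req) ∧ vld ∨ ¬((¬req ∨ req) ∧ vld)
= (¬req ∨ req) ∧ vld ∨ ¬((¬req ∨ req) ∧ vld)   — complement / identity
= (¬req ∨ req) ∧ vld ∨ ¬vld   — complement / identity
= vld ∨ ¬vld   — complement / identity
= True   — complement

True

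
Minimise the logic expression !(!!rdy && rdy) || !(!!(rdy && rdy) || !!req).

!rdy

!(!!rdy && rdy) || !(!!(rdy && rdy) || !!req)
= !(!!rdy && rdy) || !(rdy && rdy) && !req
= !(rdy && rdy) || !(rdy && rdy) && !req
= !(rdy && rdy)
= !rdy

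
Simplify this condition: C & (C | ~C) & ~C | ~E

~E

C & (C | ~C) & ~C | ~E
= C & ~C | ~E
= ~E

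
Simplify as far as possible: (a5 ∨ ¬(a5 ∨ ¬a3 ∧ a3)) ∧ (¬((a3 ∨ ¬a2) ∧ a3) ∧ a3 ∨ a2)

a2

(a5 ∨ ¬(a5 ∨ ¬a3 ∧ a3)) ∧ (¬((a3 ∨ ¬a2) ∧ a3) ∧ a3 ∨ a2)
= (a5 ∨ ¬(a5 ∨ ¬a3 ∧ a3)) ∧ (¬a3 ∧ a3 ∨ a2)   — absorption
= (a5 ∨ ¬a5) ∧ (¬a3 ∧ a3 ∨ a2)   — complement / identity
= (a5 ∨ ¬a5) ∧ a2   — complement / identity
= a2   — complement / identity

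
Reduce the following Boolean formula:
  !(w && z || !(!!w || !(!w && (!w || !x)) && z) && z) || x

!z || x

!(w && z || !(!!w || !(!w && (!w || !x)) && z) && z) || x
= !(w && z || !(!!w || !!w && z) && z) || x   — absorption
= !(w && z || !!!w && z) || x   — absorption
= !(w && z || !w && z) || x   — double negation
= !z || x   — distribution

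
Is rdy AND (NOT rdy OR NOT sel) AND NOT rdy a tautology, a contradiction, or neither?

contradiction

rdy AND (NOT rdy OR NOT sel) AND NOT rdy
= rdy AND NOT rdy   — absorption
= FALSE   — complement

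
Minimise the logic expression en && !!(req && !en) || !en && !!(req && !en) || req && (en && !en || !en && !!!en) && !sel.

en && !!(req && !en) || !en && !!(req && !en) || req && (en && !en || !en && !!!en) && !sel
= !!(req && !en) || req && (en && !en || !en && !!!en) && !sel   (distribution)
= req && !en || req && (en && !en || !en && !!!en) && !sel   (double negation)
= req && !en || req && (en && !en || !en && !en) && !sel   (double negation)
= req && !en || req && !en && !sel   (distribution)
= req && !en   (absorption)

req && !en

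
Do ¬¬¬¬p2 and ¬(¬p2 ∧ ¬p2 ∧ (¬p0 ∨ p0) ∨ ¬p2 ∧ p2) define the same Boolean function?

E1: ¬¬¬¬p2
    = ¬¬p2   — double negation
    = p2   — double negation
E2: ¬(¬p2 ∧ ¬p2 ∧ (¬p0 ∨ p0) ∨ ¬p2 ∧ p2)
    = ¬(¬p2 ∧ ¬p2 ∨ ¬p2 ∧ p2)   — complement / identity
    = ¬¬p2   — distribution
    = p2   — double negation
Both reduce to p2, so they are equivalent.

Yes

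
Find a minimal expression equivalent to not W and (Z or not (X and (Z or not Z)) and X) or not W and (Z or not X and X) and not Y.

not W and (Z or not (X and (Z or not Z)) and X) or not W and (Z or not X and X) and not Y
= not W and (Z or not X and X) or not W and (Z or not X and X) and not Y
= not W and (Z or not X and X)
= not W and Z

not W and Z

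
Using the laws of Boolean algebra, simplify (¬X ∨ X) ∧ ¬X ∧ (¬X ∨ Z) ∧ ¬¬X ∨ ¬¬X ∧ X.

(¬X ∨ X) ∧ ¬X ∧ (¬X ∨ Z) ∧ ¬¬X ∨ ¬¬X ∧ X
= (¬X ∨ X) ∧ ¬X ∧ ¬¬X ∨ ¬¬X ∧ X   [absorption]
= ¬X ∧ ¬¬X ∨ ¬¬X ∧ X   [complement / identity]
= ¬¬X   [distribution]
= X   [double negation]

X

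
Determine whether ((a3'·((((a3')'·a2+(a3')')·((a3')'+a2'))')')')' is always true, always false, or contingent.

always false

((a3'·((((a3')'·a2+(a3')')·((a3')'+a2'))')')')'
= ((a3'·(((a3')'·((a3')'+a2'))')')')'
= ((a3'·(((a3')')')')')'
= ((a3'·(a3')')')'
= a3'·(a3')'
= a3'·a3
= 0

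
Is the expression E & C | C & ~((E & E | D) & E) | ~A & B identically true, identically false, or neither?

E & C | C & ~((E & E | D) & E) | ~A & B
= E & C | C & ~((E | D) & E) | ~A & B   [idempotence]
= E & C | C & ~E | ~A & B   [absorption]
= C | ~A & B   [distribution]
This depends on A, B, C, so it is not a constant.

neither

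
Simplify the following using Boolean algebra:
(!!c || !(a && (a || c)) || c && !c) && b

(c || !a) && b

(!!c || !(a && (a || c)) || c && !c) && b
= (!!c || !(a && (a || c))) && b   — complement / identity
= (!!c || !a) && b   — absorption
= (c || !a) && b   — double negation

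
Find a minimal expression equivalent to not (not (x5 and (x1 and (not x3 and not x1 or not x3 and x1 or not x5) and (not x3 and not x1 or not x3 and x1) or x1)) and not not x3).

not (not (x5 and (x1 and (not x3 and not x1 or not x3 and x1 or not x5) and (not x3 and not x1 or not x3 and x1) or x1)) and not not x3)
= not (not (x5 and (x1 and (not x3 and not x1 or not x3 and x1) or x1)) and not not x3)   (absorption)
= not (not (x5 and (x1 and not x3 or x1)) and not not x3)   (distribution)
= x5 and (x1 and not x3 or x1) or not x3   (De Morgan)
= x5 and x1 or not x3   (absorption)

x5 and x1 or not x3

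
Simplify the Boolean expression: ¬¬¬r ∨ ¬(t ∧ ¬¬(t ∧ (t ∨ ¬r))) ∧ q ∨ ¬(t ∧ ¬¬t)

¬¬¬r ∨ ¬(t ∧ ¬¬(t ∧ (t ∨ ¬r))) ∧ q ∨ ¬(t ∧ ¬¬t)
= ¬r ∨ ¬(t ∧ ¬¬(t ∧ (t ∨ ¬r))) ∧ q ∨ ¬(t ∧ ¬¬t)
= ¬r ∨ ¬(t ∧ ¬¬t) ∧ q ∨ ¬(t ∧ ¬¬t)
= ¬r ∨ ¬(t ∧ ¬¬t)
= ¬r ∨ ¬(t ∧ t)
= ¬r ∨ ¬t

¬r ∨ ¬t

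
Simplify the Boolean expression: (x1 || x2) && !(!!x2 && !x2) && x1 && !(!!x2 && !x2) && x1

(x1 || x2) && !(!!x2 && !x2) && x1 && !(!!x2 && !x2) && x1
= (x1 || x2) && !(!!x2 && !x2) && x1
= (x1 || x2) && (!x2 || x2) && x1
= (x1 || x2) && x1
= x1

x1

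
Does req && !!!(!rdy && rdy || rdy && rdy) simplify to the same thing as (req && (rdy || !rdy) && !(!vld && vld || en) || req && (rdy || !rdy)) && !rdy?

E1: req && !!!(!rdy && rdy || rdy && rdy)
    = req && !!!rdy
    = req && !rdy
E2: (req && (rdy || !rdy) && !(!vld && vld || en) || req && (rdy || !rdy)) && !rdy
    = (req && (rdy || !rdy) && !en || req && (rdy || !rdy)) && !rdy
    = req && (rdy || !rdy) && !rdy
    = req && !rdy
Both reduce to req && !rdy, so they are equivalent.

Yes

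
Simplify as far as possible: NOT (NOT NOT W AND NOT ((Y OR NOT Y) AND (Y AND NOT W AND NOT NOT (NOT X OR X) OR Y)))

NOT (NOT NOT W AND NOT ((Y OR NOT Y) AND (Y AND NOT W AND NOT NOT (NOT X OR X) OR Y)))
= NOT (NOT NOT W AND NOT (Y AND NOT W AND NOT NOT (NOT X OR X) OR Y))
= NOT (NOT NOT W AND NOT (Y AND NOT W AND (NOT X OR X) OR Y))
= NOT (NOT NOT W AND NOT (Y AND NOT W OR Y))
= NOT (NOT NOT W AND NOT Y)
= NOT W OR Y

NOT W OR Y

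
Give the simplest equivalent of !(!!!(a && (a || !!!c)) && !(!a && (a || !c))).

!(!!!(a && (a || !!!c)) && !(!a && (a || !c)))
= !(!!!(a && (a || !c)) && !(!a && (a || !c)))   [double negation]
= !!(a && (a || !c)) || !a && (a || !c)   [De Morgan]
= a && (a || !c) || !a && (a || !c)   [double negation]
= a || !c   [distribution]

a || !c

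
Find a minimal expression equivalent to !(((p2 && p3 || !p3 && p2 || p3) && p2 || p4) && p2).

!(((p2 && p3 || !p3 && p2 || p3) && p2 || p4) && p2)
= !(((p2 || p3) && p2 || p4) && p2)   — distribution
= !((p2 || p4) && p2)   — absorption
= !p2   — absorption

!p2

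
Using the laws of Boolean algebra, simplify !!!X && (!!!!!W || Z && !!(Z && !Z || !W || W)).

!X && (!W || Z)

!!!X && (!!!!!W || Z && !!(Z && !Z || !W || W))
= !!!X && (!!!W || Z && !!(Z && !Z || !W || W))
= !!!X && (!!!W || Z && !!(!W || W))
= !!!X && (!W || Z && !!(!W || W))
= !X && (!W || Z && !!(!W || W))
= !X && (!W || Z && (!W || W))
= !X && (!W || Z)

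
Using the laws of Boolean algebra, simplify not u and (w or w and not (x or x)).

not u and (w or w and not (x or x))
= not u and (w or w and not x)   (idempotence)
= not u and w   (absorption)

not u and w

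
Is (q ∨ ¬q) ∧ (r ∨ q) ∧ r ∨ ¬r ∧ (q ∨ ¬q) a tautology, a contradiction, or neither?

(q ∨ ¬q) ∧ (r ∨ q) ∧ r ∨ ¬r ∧ (q ∨ ¬q)
= (q ∨ ¬q) ∧ r ∨ ¬r ∧ (q ∨ ¬q)   — absorption
= q ∨ ¬q   — distribution
= True   — complement

tautology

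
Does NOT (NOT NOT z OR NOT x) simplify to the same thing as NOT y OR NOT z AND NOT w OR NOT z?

No

E1: NOT (NOT NOT z OR NOT x)
    = NOT z AND x   (De Morgan)
E2: NOT y OR NOT z AND NOT w OR NOT z
    = NOT y OR NOT z   (absorption)
These differ: at w=0, x=0, y=0, z=0, E1 = 0 but E2 = 1.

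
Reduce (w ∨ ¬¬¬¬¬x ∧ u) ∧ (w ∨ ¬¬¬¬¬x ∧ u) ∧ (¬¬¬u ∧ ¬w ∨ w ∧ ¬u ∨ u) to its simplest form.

(w ∨ ¬¬¬¬¬x ∧ u) ∧ (w ∨ ¬¬¬¬¬x ∧ u) ∧ (¬¬¬u ∧ ¬w ∨ w ∧ ¬u ∨ u)
= (w ∨ ¬¬¬¬¬x ∧ u) ∧ (w ∨ ¬¬¬¬¬x ∧ u) ∧ (¬u ∧ ¬w ∨ w ∧ ¬u ∨ u)
= (w ∨ ¬¬¬¬¬x ∧ u) ∧ (w ∨ ¬¬¬¬¬x ∧ u) ∧ (¬u ∨ u)
= (w ∨ ¬¬¬¬¬x ∧ u) ∧ (w ∨ ¬¬¬¬¬x ∧ u)
= w ∨ ¬¬¬¬¬x ∧ u
= w ∨ ¬¬¬x ∧ u
= w ∨ ¬x ∧ u

w ∨ ¬x ∧ u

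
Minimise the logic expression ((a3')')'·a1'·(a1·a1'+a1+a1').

a3'·a1'

((a3')')'·a1'·(a1·a1'+a1+a1')
= a3'·a1'·(a1·a1'+a1+a1')   [double negation]
= a3'·a1'·(a1+a1')   [complement / identity]
= a3'·a1'   [complement / identity]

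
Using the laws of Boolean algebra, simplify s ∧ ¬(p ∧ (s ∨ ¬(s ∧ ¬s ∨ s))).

s ∧ ¬p

s ∧ ¬(p ∧ (s ∨ ¬(s ∧ ¬s ∨ s)))
= s ∧ ¬(p ∧ (s ∨ ¬s))   (complement / identity)
= s ∧ ¬p   (complement / identity)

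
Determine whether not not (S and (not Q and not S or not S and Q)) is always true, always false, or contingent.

always false

not not (S and (not Q and not S or not S and Q))
= S and (not Q and not S or not S and Q)   — double negation
= S and not S   — distribution
= False   — complement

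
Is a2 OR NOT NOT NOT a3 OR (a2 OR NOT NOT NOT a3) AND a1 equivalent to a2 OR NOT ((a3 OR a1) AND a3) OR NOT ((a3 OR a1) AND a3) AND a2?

Yes

E1: a2 OR NOT NOT NOT a3 OR (a2 OR NOT NOT NOT a3) AND a1
    = a2 OR NOT NOT NOT a3   (absorption)
    = a2 OR NOT a3   (double negation)
E2: a2 OR NOT ((a3 OR a1) AND a3) OR NOT ((a3 OR a1) AND a3) AND a2
    = a2 OR NOT ((a3 OR a1) AND a3)   (absorption)
    = a2 OR NOT a3   (absorption)
Both reduce to a2 OR NOT a3, so they are equivalent.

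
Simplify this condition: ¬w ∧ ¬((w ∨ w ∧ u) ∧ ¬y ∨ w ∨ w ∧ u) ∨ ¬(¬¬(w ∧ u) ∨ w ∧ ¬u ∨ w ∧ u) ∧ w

¬w ∧ ¬((w ∨ w ∧ u) ∧ ¬y ∨ w ∨ w ∧ u) ∨ ¬(¬¬(w ∧ u) ∨ w ∧ ¬u ∨ w ∧ u) ∧ w
= ¬w ∧ ¬((w ∨ w ∧ u) ∧ ¬y ∨ w ∨ w ∧ u) ∨ ¬(w ∧ u ∨ w ∧ ¬u ∨ w ∧ u) ∧ w   — double negation
= ¬w ∧ ¬(w ∨ w ∧ u) ∨ ¬(w ∧ u ∨ w ∧ ¬u ∨ w ∧ u) ∧ w   — absorption
= ¬w ∧ ¬(w ∨ w ∧ u) ∨ ¬(w ∨ w ∧ u) ∧ w   — distribution
= ¬(w ∨ w ∧ u)   — distribution
= ¬w   — absorption

¬w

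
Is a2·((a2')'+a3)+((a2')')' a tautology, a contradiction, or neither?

tautology

a2·((a2')'+a3)+((a2')')'
= a2·(a2+a3)+((a2')')'   — double negation
= a2·(a2+a3)+a2'   — double negation
= a2+a2'   — absorption
= 1   — complement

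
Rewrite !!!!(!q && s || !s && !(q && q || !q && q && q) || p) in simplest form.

!!!!(!q && s || !s && !(q && q || !q && q && q) || p)
= !!!!(!q && s || !s && !(q && q || !q && q) || p)   (idempotence)
= !!(!q && s || !s && !(q && q || !q && q) || p)   (double negation)
= !!(!q && s || !s && !q || p)   (distribution)
= !!(!q || p)   (distribution)
= !q || p   (double negation)

!q || p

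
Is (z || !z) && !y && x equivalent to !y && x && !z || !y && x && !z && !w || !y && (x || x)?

E1: (z || !z) && !y && x
    = !y && x   — complement / identity
E2: !y && x && !z || !y && x && !z && !w || !y && (x || x)
    = !y && x && !z || !y && (x || x)   — absorption
    = !y && x && !z || !y && x   — idempotence
    = !y && x   — absorption
Both reduce to !y && x, so they are equivalent.

Yes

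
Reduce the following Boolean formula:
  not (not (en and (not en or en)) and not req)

en or req

not (not (en and (not en or en)) and not req)
= not (not en and not req)   (complement / identity)
= en or req   (De Morgan)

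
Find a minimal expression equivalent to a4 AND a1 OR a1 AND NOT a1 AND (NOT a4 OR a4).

a4 AND a1

a4 AND a1 OR a1 AND NOT a1 AND (NOT a4 OR a4)
= a4 AND a1 OR a1 AND NOT a1   — complement / identity
= a4 AND a1   — complement / identity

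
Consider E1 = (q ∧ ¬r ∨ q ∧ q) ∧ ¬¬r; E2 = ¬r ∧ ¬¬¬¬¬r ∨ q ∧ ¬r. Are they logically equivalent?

E1: (q ∧ ¬r ∨ q ∧ q) ∧ ¬¬r
    = (q ∧ ¬r ∨ q ∧ q) ∧ r   [double negation]
    = (q ∧ ¬r ∨ q) ∧ r   [idempotence]
    = q ∧ r   [absorption]
E2: ¬r ∧ ¬¬¬¬¬r ∨ q ∧ ¬r
    = ¬r ∧ ¬¬¬r ∨ q ∧ ¬r   [double negation]
    = ¬r ∧ (¬¬¬r ∨ q)   [distribution]
    = ¬r ∧ (¬r ∨ q)   [double negation]
    = ¬r   [absorption]
These differ: at q=1, r=0, E1 = 0 but E2 = 1.

No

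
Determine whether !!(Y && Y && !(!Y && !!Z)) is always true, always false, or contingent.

contingent

!!(Y && Y && !(!Y && !!Z))
= !!(Y && Y && (Y || !Z))   (De Morgan)
= !!(Y && Y)   (absorption)
= !!Y   (idempotence)
= Y   (double negation)
This depends on Y, so it is not a constant.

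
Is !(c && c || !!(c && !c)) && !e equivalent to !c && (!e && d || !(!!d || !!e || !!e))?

Yes

E1: !(c && c || !!(c && !c)) && !e
    = !(c && c || c && !c) && !e   (double negation)
    = !c && !e   (distribution)
E2: !c && (!e && d || !(!!d || !!e || !!e))
    = !c && (!e && d || !(!!d || !!e))   (idempotence)
    = !c && (!e && d || !d && !e)   (De Morgan)
    = !c && !e   (distribution)
Both reduce to !c && !e, so they are equivalent.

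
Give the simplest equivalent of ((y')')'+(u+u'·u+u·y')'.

((y')')'+(u+u'·u+u·y')'
= ((y')')'+(u+u·y')'   [complement / identity]
= y'+(u+u·y')'   [double negation]
= y'+u'   [absorption]

y'+u'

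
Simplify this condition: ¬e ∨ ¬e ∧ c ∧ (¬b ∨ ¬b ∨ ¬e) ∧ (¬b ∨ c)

¬e ∨ ¬e ∧ c ∧ (¬b ∨ ¬b ∨ ¬e) ∧ (¬b ∨ c)
= ¬e ∨ ¬e ∧ c ∧ (¬b ∨ ¬e) ∧ (¬b ∨ c)
= ¬e ∨ ¬e ∧ c ∧ (¬e ∧ c ∨ ¬b)
= ¬e ∨ ¬e ∧ c
= ¬e

¬e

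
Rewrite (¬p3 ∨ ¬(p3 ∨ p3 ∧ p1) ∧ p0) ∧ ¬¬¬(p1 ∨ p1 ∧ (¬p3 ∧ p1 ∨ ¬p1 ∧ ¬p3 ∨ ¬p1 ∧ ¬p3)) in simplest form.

(¬p3 ∨ ¬(p3 ∨ p3 ∧ p1) ∧ p0) ∧ ¬¬¬(p1 ∨ p1 ∧ (¬p3 ∧ p1 ∨ ¬p1 ∧ ¬p3 ∨ ¬p1 ∧ ¬p3))
= (¬p3 ∨ ¬(p3 ∨ p3 ∧ p1) ∧ p0) ∧ ¬¬¬(p1 ∨ p1 ∧ (¬p3 ∧ p1 ∨ ¬p1 ∧ ¬p3))
= (¬p3 ∨ ¬(p3 ∨ p3 ∧ p1) ∧ p0) ∧ ¬(p1 ∨ p1 ∧ (¬p3 ∧ p1 ∨ ¬p1 ∧ ¬p3))
= (¬p3 ∨ ¬(p3 ∨ p3 ∧ p1) ∧ p0) ∧ ¬(p1 ∨ p1 ∧ ¬p3)
= (¬p3 ∨ ¬p3 ∧ p0) ∧ ¬(p1 ∨ p1 ∧ ¬p3)
= (¬p3 ∨ ¬p3 ∧ p0) ∧ ¬p1
= ¬p3 ∧ ¬p1

¬p3 ∧ ¬p1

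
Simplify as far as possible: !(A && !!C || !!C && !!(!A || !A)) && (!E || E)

!(A && !!C || !!C && !!(!A || !A)) && (!E || E)
= !(A && !!C || !!C && !!(!A || !A))
= !(A && !!C || !!C && !!!A)
= !(A && !!C || !!C && !A)
= !!!C
= !C

!C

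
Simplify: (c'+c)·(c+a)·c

(c'+c)·(c+a)·c
= (c'+c)·c   — absorption
= c   — complement / identity

c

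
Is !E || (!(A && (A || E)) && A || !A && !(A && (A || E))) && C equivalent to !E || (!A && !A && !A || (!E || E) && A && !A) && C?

Yes

E1: !E || (!(A && (A || E)) && A || !A && !(A && (A || E))) && C
    = !E || !(A && (A || E)) && C
    = !E || !A && C
E2: !E || (!A && !A && !A || (!E || E) && A && !A) && C
    = !E || (!A && !A && !A || A && !A) && C
    = !E || (!A && !A || A && !A) && C
    = !E || !A && C
Both reduce to !E || !A && C, so they are equivalent.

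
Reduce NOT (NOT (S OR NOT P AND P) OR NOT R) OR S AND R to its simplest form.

NOT (NOT (S OR NOT P AND P) OR NOT R) OR S AND R
= NOT (NOT S OR NOT R) OR S AND R   — complement / identity
= S AND R OR S AND R   — De Morgan
= S AND R   — idempotence

S AND R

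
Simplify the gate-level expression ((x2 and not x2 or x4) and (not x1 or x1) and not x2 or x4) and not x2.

x4 and not x2

((x2 and not x2 or x4) and (not x1 or x1) and not x2 or x4) and not x2
= (x4 and (not x1 or x1) and not x2 or x4) and not x2   — complement / identity
= (x4 and not x2 or x4) and not x2   — complement / identity
= x4 and not x2   — absorption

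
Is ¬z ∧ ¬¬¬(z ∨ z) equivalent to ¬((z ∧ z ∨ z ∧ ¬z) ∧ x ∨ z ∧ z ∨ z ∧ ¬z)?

E1: ¬z ∧ ¬¬¬(z ∨ z)
    = ¬z ∧ ¬¬¬z
    = ¬z ∧ ¬z
    = ¬z
E2: ¬((z ∧ z ∨ z ∧ ¬z) ∧ x ∨ z ∧ z ∨ z ∧ ¬z)
    = ¬(z ∧ z ∨ z ∧ ¬z)
    = ¬z
Both reduce to ¬z, so they are equivalent.

Yes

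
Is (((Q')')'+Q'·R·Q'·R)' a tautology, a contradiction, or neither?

neither

(((Q')')'+Q'·R·Q'·R)'
= (((Q')')'+Q'·R)'   (idempotence)
= (Q'+Q'·R)'   (double negation)
= (Q')'   (absorption)
= Q   (double negation)
This depends on Q, so it is not a constant.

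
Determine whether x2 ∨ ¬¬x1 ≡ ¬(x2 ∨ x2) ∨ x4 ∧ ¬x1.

No

E1: x2 ∨ ¬¬x1
    = x2 ∨ x1   — double negation
E2: ¬(x2 ∨ x2) ∨ x4 ∧ ¬x1
    = ¬x2 ∨ x4 ∧ ¬x1   — idempotence
These differ: at x1=0, x2=0, x4=0, E1 = 0 but E2 = 1.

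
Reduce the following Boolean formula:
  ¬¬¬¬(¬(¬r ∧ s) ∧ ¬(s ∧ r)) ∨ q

¬¬¬¬(¬(¬r ∧ s) ∧ ¬(s ∧ r)) ∨ q
= ¬¬(¬(¬r ∧ s) ∧ ¬(s ∧ r)) ∨ q   — double negation
= ¬(¬r ∧ s ∨ s ∧ r) ∨ q   — De Morgan
= ¬s ∨ q   — distribution

¬s ∨ q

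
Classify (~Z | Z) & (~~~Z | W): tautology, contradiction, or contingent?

contingent

(~Z | Z) & (~~~Z | W)
= (~Z | Z) & (~Z | W)   [double negation]
= ~Z | W   [complement / identity]
This depends on W, Z, so it is not a constant.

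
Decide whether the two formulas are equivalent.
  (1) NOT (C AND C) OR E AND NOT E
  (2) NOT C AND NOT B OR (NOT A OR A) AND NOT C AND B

Yes

E1: NOT (C AND C) OR E AND NOT E
    = NOT (C AND C)
    = NOT C
E2: NOT C AND NOT B OR (NOT A OR A) AND NOT C AND B
    = NOT C AND NOT B OR NOT C AND B
    = NOT C
Both reduce to NOT C, so they are equivalent.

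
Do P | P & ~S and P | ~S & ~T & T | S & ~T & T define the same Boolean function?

E1: P | P & ~S
    = P   (absorption)
E2: P | ~S & ~T & T | S & ~T & T
    = P | ~T & T   (distribution)
    = P   (complement / identity)
Both reduce to P, so they are equivalent.

Yes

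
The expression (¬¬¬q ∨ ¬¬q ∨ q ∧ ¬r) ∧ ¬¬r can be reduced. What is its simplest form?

r

(¬¬¬q ∨ ¬¬q ∨ q ∧ ¬r) ∧ ¬¬r
= (¬¬¬q ∨ q ∨ q ∧ ¬r) ∧ ¬¬r
= (¬¬¬q ∨ q) ∧ ¬¬r
= (¬q ∨ q) ∧ ¬¬r
= (¬q ∨ q) ∧ r
= r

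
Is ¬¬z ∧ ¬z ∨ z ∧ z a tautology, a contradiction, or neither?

neither

¬¬z ∧ ¬z ∨ z ∧ z
= z ∧ ¬z ∨ z ∧ z
= z
This depends on z, so it is not a constant.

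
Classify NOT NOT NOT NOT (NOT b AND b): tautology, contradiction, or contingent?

contradiction

NOT NOT NOT NOT (NOT b AND b)
= NOT NOT (NOT b AND b)   (double negation)
= NOT b AND b   (double negation)
= FALSE   (complement)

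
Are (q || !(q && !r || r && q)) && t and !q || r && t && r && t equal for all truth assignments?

No

E1: (q || !(q && !r || r && q)) && t
    = (q || !q) && t   (distribution)
    = t   (complement / identity)
E2: !q || r && t && r && t
    = !q || r && t   (idempotence)
These differ: at q=1, r=0, t=1, E1 = 1 but E2 = 0.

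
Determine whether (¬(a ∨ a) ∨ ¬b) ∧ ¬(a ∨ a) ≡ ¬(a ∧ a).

Yes

E1: (¬(a ∨ a) ∨ ¬b) ∧ ¬(a ∨ a)
    = ¬(a ∨ a)
    = ¬a
E2: ¬(a ∧ a)
    = ¬a
Both reduce to ¬a, so they are equivalent.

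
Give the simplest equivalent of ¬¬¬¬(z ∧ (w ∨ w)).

¬¬¬¬(z ∧ (w ∨ w))
= ¬¬(z ∧ (w ∨ w))   — double negation
= z ∧ (w ∨ w)   — double negation
= z ∧ w   — idempotence

z ∧ w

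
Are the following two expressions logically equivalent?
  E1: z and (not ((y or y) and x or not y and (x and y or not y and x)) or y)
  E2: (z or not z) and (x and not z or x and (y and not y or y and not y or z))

No

E1: z and (not ((y or y) and x or not y and (x and y or not y and x)) or y)
    = z and (not ((y or y) and x or not y and x) or y)   — distribution
    = z and (not (y and x or not y and x) or y)   — idempotence
    = z and (not x or y)   — distribution
E2: (z or not z) and (x and not z or x and (y and not y or y and not y or z))
    = (z or not z) and (x and not z or x and (y and not y or z))   — complement / identity
    = (z or not z) and (x and not z or x and z)   — complement / identity
    = (z or not z) and x   — distribution
    = x   — complement / identity
These differ: at x=0, y=1, z=1, E1 = 1 but E2 = 0.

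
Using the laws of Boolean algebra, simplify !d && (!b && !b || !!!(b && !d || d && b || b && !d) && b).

!d && (!b && !b || !!!(b && !d || d && b || b && !d) && b)
= !d && (!b && !b || !!!(b || b && !d) && b)
= !d && (!b && !b || !(b || b && !d) && b)
= !d && (!b && !b || !b && b)
= !d && !b

!d && !b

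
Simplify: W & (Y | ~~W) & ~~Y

W & (Y | ~~W) & ~~Y
= W & (Y | W) & ~~Y   [double negation]
= W & (Y | W) & Y   [double negation]
= W & Y   [absorption]

W & Y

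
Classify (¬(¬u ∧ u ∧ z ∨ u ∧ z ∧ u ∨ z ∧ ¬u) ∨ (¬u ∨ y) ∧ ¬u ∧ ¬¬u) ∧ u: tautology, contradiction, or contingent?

(¬(¬u ∧ u ∧ z ∨ u ∧ z ∧ u ∨ z ∧ ¬u) ∨ (¬u ∨ y) ∧ ¬u ∧ ¬¬u) ∧ u
= (¬(¬u ∧ u ∧ z ∨ u ∧ z ∧ u ∨ z ∧ ¬u) ∨ (¬u ∨ y) ∧ ¬u ∧ u) ∧ u   (double negation)
= (¬(¬u ∧ u ∧ z ∨ u ∧ z ∧ u ∨ z ∧ ¬u) ∨ ¬u ∧ u) ∧ u   (absorption)
= (¬(u ∧ z ∨ z ∧ ¬u) ∨ ¬u ∧ u) ∧ u   (distribution)
= ¬(u ∧ z ∨ z ∧ ¬u) ∧ u   (complement / identity)
= ¬z ∧ u   (distribution)
This depends on u, z, so it is not a constant.

contingent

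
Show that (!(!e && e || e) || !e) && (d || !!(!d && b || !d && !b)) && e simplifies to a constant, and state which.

false

(!(!e && e || e) || !e) && (d || !!(!d && b || !d && !b)) && e
= (!(!e && e || e) || !e) && (d || !!!d) && e   — distribution
= (!(!e && e || e) || !e) && (d || !d) && e   — double negation
= (!e || !e) && (d || !d) && e   — complement / identity
= !e && (d || !d) && e   — idempotence
= !e && e   — complement / identity
= false   — complement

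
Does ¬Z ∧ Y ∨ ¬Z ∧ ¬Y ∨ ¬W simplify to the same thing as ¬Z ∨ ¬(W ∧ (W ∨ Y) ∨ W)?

E1: ¬Z ∧ Y ∨ ¬Z ∧ ¬Y ∨ ¬W
    = ¬Z ∨ ¬W   [distribution]
E2: ¬Z ∨ ¬(W ∧ (W ∨ Y) ∨ W)
    = ¬Z ∨ ¬(W ∨ W)   [absorption]
    = ¬Z ∨ ¬W   [idempotence]
Both reduce to ¬Z ∨ ¬W, so they are equivalent.

Yes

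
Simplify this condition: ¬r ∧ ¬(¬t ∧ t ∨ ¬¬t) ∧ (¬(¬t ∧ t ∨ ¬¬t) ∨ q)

¬r ∧ ¬t

¬r ∧ ¬(¬t ∧ t ∨ ¬¬t) ∧ (¬(¬t ∧ t ∨ ¬¬t) ∨ q)
= ¬r ∧ ¬(¬t ∧ t ∨ ¬¬t)   [absorption]
= ¬r ∧ ¬¬¬t   [complement / identity]
= ¬r ∧ ¬t   [double negation]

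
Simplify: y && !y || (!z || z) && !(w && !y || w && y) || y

!w || y

y && !y || (!z || z) && !(w && !y || w && y) || y
= y && !y || !(w && !y || w && y) || y   — complement / identity
= y && !y || !w || y   — distribution
= !w || y   — complement / identity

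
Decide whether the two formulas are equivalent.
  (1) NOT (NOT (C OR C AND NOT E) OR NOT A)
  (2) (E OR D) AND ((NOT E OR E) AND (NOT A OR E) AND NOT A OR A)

No

E1: NOT (NOT (C OR C AND NOT E) OR NOT A)
    = (C OR C AND NOT E) AND A   — De Morgan
    = C AND A   — absorption
E2: (E OR D) AND ((NOT E OR E) AND (NOT A OR E) AND NOT A OR A)
    = (E OR D) AND ((NOT E OR E) AND NOT A OR A)   — absorption
    = (E OR D) AND (NOT A OR A)   — complement / identity
    = E OR D   — complement / identity
These differ: at A=0, C=0, D=0, E=1, E1 = 0 but E2 = 1.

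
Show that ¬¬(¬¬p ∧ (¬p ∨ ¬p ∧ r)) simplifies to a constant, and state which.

False

¬¬(¬¬p ∧ (¬p ∨ ¬p ∧ r))
= ¬¬(¬¬p ∧ ¬p)   (absorption)
= ¬¬(p ∧ ¬p)   (double negation)
= p ∧ ¬p   (double negation)
= False   (complement)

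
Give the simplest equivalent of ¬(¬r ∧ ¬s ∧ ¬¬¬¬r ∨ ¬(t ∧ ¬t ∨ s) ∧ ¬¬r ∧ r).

¬(¬r ∧ ¬s ∧ ¬¬¬¬r ∨ ¬(t ∧ ¬t ∨ s) ∧ ¬¬r ∧ r)
= ¬(¬r ∧ ¬s ∧ ¬¬¬¬r ∨ ¬s ∧ ¬¬r ∧ r)   — complement / identity
= ¬(¬r ∧ ¬s ∧ ¬¬r ∨ ¬s ∧ ¬¬r ∧ r)   — double negation
= ¬(¬s ∧ ¬¬r)   — distribution
= s ∨ ¬r   — De Morgan

s ∨ ¬r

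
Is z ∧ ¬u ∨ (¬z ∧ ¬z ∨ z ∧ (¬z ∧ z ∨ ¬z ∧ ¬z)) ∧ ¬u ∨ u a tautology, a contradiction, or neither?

tautology

z ∧ ¬u ∨ (¬z ∧ ¬z ∨ z ∧ (¬z ∧ z ∨ ¬z ∧ ¬z)) ∧ ¬u ∨ u
= z ∧ ¬u ∨ (¬z ∧ ¬z ∨ z ∧ ¬z) ∧ ¬u ∨ u   — distribution
= z ∧ ¬u ∨ ¬z ∧ (¬z ∨ z) ∧ ¬u ∨ u   — distribution
= z ∧ ¬u ∨ ¬z ∧ ¬u ∨ u   — complement / identity
= ¬u ∨ u   — distribution
= True   — complement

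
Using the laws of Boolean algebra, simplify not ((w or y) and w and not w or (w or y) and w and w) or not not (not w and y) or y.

not w or y

not ((w or y) and w and not w or (w or y) and w and w) or not not (not w and y) or y
= not ((w or y) and w and not w or (w or y) and w and w) or not w and y or y
= not ((w or y) and w) or not w and y or y
= not w or not w and y or y
= not w or y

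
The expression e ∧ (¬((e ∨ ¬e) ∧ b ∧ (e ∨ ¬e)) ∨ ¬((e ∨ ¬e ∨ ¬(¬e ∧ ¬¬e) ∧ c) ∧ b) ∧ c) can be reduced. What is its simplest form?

e ∧ (¬((e ∨ ¬e) ∧ b ∧ (e ∨ ¬e)) ∨ ¬((e ∨ ¬e ∨ ¬(¬e ∧ ¬¬e) ∧ c) ∧ b) ∧ c)
= e ∧ (¬((e ∨ ¬e) ∧ b ∧ (e ∨ ¬e)) ∨ ¬((e ∨ ¬e ∨ (e ∨ ¬e) ∧ c) ∧ b) ∧ c)   (De Morgan)
= e ∧ (¬((e ∨ ¬e) ∧ b ∧ (e ∨ ¬e)) ∨ ¬((e ∨ ¬e) ∧ b) ∧ c)   (absorption)
= e ∧ (¬((e ∨ ¬e) ∧ b) ∨ ¬((e ∨ ¬e) ∧ b) ∧ c)   (complement / identity)
= e ∧ ¬((e ∨ ¬e) ∧ b)   (absorption)
= e ∧ ¬b   (complement / identity)

e ∧ ¬b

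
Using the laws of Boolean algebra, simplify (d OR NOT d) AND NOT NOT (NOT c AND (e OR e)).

(d OR NOT d) AND NOT NOT (NOT c AND (e OR e))
= (d OR NOT d) AND NOT c AND (e OR e)
= NOT c AND (e OR e)
= NOT c AND e

NOT c AND e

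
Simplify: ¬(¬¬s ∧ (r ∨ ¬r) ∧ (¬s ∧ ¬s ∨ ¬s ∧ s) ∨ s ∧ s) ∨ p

¬(¬¬s ∧ (r ∨ ¬r) ∧ (¬s ∧ ¬s ∨ ¬s ∧ s) ∨ s ∧ s) ∨ p
= ¬(s ∧ (r ∨ ¬r) ∧ (¬s ∧ ¬s ∨ ¬s ∧ s) ∨ s ∧ s) ∨ p   — double negation
= ¬(s ∧ (r ∨ ¬r) ∧ ¬s ∨ s ∧ s) ∨ p   — distribution
= ¬(s ∧ ¬s ∨ s ∧ s) ∨ p   — complement / identity
= ¬s ∨ p   — distribution

¬s ∨ p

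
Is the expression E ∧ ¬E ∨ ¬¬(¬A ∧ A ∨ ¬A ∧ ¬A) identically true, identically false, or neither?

neither

E ∧ ¬E ∨ ¬¬(¬A ∧ A ∨ ¬A ∧ ¬A)
= E ∧ ¬E ∨ ¬¬¬A   [distribution]
= ¬¬¬A   [complement / identity]
= ¬A   [double negation]
This depends on A, so it is not a constant.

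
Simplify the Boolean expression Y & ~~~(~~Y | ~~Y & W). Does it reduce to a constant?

0

Y & ~~~(~~Y | ~~Y & W)
= Y & ~~~~~Y   (absorption)
= Y & ~~~Y   (double negation)
= Y & ~Y   (double negation)
= 0   (complement)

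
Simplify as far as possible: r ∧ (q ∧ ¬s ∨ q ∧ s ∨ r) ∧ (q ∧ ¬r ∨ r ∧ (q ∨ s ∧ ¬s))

r ∧ (q ∧ ¬s ∨ q ∧ s ∨ r) ∧ (q ∧ ¬r ∨ r ∧ (q ∨ s ∧ ¬s))
= r ∧ (q ∧ ¬s ∨ q ∧ s ∨ r) ∧ (q ∧ ¬r ∨ r ∧ q)
= r ∧ (q ∨ r) ∧ (q ∧ ¬r ∨ r ∧ q)
= r ∧ (q ∨ r) ∧ q
= r ∧ q

r ∧ q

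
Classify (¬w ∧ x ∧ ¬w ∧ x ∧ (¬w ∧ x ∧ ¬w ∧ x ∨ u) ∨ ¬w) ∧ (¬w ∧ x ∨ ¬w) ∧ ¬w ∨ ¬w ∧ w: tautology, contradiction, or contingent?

(¬w ∧ x ∧ ¬w ∧ x ∧ (¬w ∧ x ∧ ¬w ∧ x ∨ u) ∨ ¬w) ∧ (¬w ∧ x ∨ ¬w) ∧ ¬w ∨ ¬w ∧ w
= (¬w ∧ x ∧ ¬w ∧ x ∨ ¬w) ∧ (¬w ∧ x ∨ ¬w) ∧ ¬w ∨ ¬w ∧ w
= (¬w ∧ x ∨ ¬w) ∧ (¬w ∧ x ∨ ¬w) ∧ ¬w ∨ ¬w ∧ w
= (¬w ∧ x ∨ ¬w) ∧ ¬w ∨ ¬w ∧ w
= ¬w ∧ ¬w ∨ ¬w ∧ w
= ¬w
This depends on w, so it is not a constant.

contingent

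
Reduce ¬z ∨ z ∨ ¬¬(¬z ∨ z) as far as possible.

True

¬z ∨ z ∨ ¬¬(¬z ∨ z)
= ¬z ∨ z ∨ ¬z ∨ z
= ¬z ∨ z
= True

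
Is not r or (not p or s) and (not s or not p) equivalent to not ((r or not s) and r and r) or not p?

Yes

E1: not r or (not p or s) and (not s or not p)
    = not r or s and not s or not p   [distribution]
    = not r or not p   [complement / identity]
E2: not ((r or not s) and r and r) or not p
    = not ((r or not s) and r) or not p   [idempotence]
    = not r or not p   [absorption]
Both reduce to not r or not p, so they are equivalent.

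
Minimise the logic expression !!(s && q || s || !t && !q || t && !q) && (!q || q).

s || !q

!!(s && q || s || !t && !q || t && !q) && (!q || q)
= !!(s && q || s || !q) && (!q || q)   — distribution
= !!(s && q || s || !q)   — complement / identity
= s && q || s || !q   — double negation
= s || !q   — absorption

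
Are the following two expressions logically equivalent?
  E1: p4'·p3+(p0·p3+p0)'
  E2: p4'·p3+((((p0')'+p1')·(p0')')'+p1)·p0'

E1: p4'·p3+(p0·p3+p0)'
    = p4'·p3+p0'   [absorption]
E2: p4'·p3+((((p0')'+p1')·(p0')')'+p1)·p0'
    = p4'·p3+(((p0')')'+p1)·p0'   [absorption]
    = p4'·p3+(p0'+p1)·p0'   [double negation]
    = p4'·p3+p0'   [absorption]
Both reduce to p4'·p3+p0', so they are equivalent.

Yes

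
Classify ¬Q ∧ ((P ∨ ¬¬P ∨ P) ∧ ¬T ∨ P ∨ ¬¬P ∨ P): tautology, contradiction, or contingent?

¬Q ∧ ((P ∨ ¬¬P ∨ P) ∧ ¬T ∨ P ∨ ¬¬P ∨ P)
= ¬Q ∧ (P ∨ ¬¬P ∨ P)   (absorption)
= ¬Q ∧ (P ∨ P ∨ P)   (double negation)
= ¬Q ∧ (P ∨ P)   (idempotence)
= ¬Q ∧ P   (idempotence)
This depends on P, Q, so it is not a constant.

contingent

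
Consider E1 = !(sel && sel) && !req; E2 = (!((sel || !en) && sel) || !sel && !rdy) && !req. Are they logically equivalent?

Yes

E1: !(sel && sel) && !req
    = !sel && !req   [idempotence]
E2: (!((sel || !en) && sel) || !sel && !rdy) && !req
    = (!sel || !sel && !rdy) && !req   [absorption]
    = !sel && !req   [absorption]
Both reduce to !sel && !req, so they are equivalent.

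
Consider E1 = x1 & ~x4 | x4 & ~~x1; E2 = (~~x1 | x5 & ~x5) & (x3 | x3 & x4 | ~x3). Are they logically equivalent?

Yes

E1: x1 & ~x4 | x4 & ~~x1
    = x1 & ~x4 | x4 & x1
    = x1
E2: (~~x1 | x5 & ~x5) & (x3 | x3 & x4 | ~x3)
    = (x1 | x5 & ~x5) & (x3 | x3 & x4 | ~x3)
    = (x1 | x5 & ~x5) & (x3 | ~x3)
    = x1 | x5 & ~x5
    = x1
Both reduce to x1, so they are equivalent.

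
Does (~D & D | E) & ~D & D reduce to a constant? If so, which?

(~D & D | E) & ~D & D
= ~D & D   — absorption
= 0   — complement

yes, False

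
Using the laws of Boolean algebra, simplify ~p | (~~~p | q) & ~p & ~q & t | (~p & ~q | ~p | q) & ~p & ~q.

~p

~p | (~~~p | q) & ~p & ~q & t | (~p & ~q | ~p | q) & ~p & ~q
= ~p | (~p | q) & ~p & ~q & t | (~p & ~q | ~p | q) & ~p & ~q   (double negation)
= ~p | (~p | q) & ~p & ~q & t | (~p | q) & ~p & ~q   (absorption)
= ~p | (~p | q) & ~p & ~q   (absorption)
= ~p | ~p & ~q   (absorption)
= ~p   (absorption)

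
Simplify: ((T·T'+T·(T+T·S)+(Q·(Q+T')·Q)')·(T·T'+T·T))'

((T·T'+T·(T+T·S)+(Q·(Q+T')·Q)')·(T·T'+T·T))'
= ((T·T'+T·T+(Q·(Q+T')·Q)')·(T·T'+T·T))'   [absorption]
= ((T·T'+T·T+(Q·Q)')·(T·T'+T·T))'   [absorption]
= ((T·T'+T·T+Q')·(T·T'+T·T))'   [idempotence]
= (T·T'+T·T)'   [absorption]
= T'   [distribution]

T'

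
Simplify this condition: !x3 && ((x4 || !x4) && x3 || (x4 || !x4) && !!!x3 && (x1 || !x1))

!x3 && ((x4 || !x4) && x3 || (x4 || !x4) && !!!x3 && (x1 || !x1))
= !x3 && ((x4 || !x4) && x3 || (x4 || !x4) && !!!x3)
= !x3 && ((x4 || !x4) && x3 || (x4 || !x4) && !x3)
= !x3 && (x4 || !x4)
= !x3

!x3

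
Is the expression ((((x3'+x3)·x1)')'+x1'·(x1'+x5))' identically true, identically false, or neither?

((((x3'+x3)·x1)')'+x1'·(x1'+x5))'
= ((((x3'+x3)·x1)')'+x1')'
= ((x1')'+x1')'
= x1'·x1
= 0

identically false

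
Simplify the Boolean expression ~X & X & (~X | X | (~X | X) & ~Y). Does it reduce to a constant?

~X & X & (~X | X | (~X | X) & ~Y)
= ~X & X & (~X | X)   [absorption]
= ~X & X   [complement / identity]
= 0   [complement]

0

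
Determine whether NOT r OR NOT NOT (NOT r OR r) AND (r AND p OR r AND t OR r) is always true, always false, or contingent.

always true

NOT r OR NOT NOT (NOT r OR r) AND (r AND p OR r AND t OR r)
= NOT r OR (NOT r OR r) AND (r AND p OR r AND t OR r)   (double negation)
= NOT r OR (NOT r OR r) AND (r AND p OR r)   (absorption)
= NOT r OR (NOT r OR r) AND r   (absorption)
= NOT r OR r   (complement / identity)
= TRUE   (complement)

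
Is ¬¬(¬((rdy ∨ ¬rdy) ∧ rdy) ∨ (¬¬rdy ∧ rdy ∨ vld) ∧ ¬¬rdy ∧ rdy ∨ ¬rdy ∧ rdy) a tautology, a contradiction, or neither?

tautology

¬¬(¬((rdy ∨ ¬rdy) ∧ rdy) ∨ (¬¬rdy ∧ rdy ∨ vld) ∧ ¬¬rdy ∧ rdy ∨ ¬rdy ∧ rdy)
= ¬¬(¬((rdy ∨ ¬rdy) ∧ rdy) ∨ ¬¬rdy ∧ rdy ∨ ¬rdy ∧ rdy)   — absorption
= ¬¬(¬rdy ∨ ¬¬rdy ∧ rdy ∨ ¬rdy ∧ rdy)   — complement / identity
= ¬¬(¬rdy ∨ rdy ∧ rdy ∨ ¬rdy ∧ rdy)   — double negation
= ¬¬(¬rdy ∨ rdy)   — distribution
= ¬rdy ∨ rdy   — double negation
= True   — complement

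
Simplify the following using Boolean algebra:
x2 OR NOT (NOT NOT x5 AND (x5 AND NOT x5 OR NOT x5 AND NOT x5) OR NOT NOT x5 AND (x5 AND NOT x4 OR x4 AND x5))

x2 OR NOT x5

x2 OR NOT (NOT NOT x5 AND (x5 AND NOT x5 OR NOT x5 AND NOT x5) OR NOT NOT x5 AND (x5 AND NOT x4 OR x4 AND x5))
= x2 OR NOT (NOT NOT x5 AND (x5 AND NOT x5 OR NOT x5 AND NOT x5) OR NOT NOT x5 AND x5)   — distribution
= x2 OR NOT (NOT NOT x5 AND NOT x5 OR NOT NOT x5 AND x5)   — distribution
= x2 OR NOT NOT NOT x5   — distribution
= x2 OR NOT x5   — double negation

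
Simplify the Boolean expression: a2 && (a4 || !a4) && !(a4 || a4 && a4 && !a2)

a2 && (a4 || !a4) && !(a4 || a4 && a4 && !a2)
= a2 && (a4 || !a4) && !(a4 || a4 && !a2)   [idempotence]
= a2 && !(a4 || a4 && !a2)   [complement / identity]
= a2 && !a4   [absorption]

a2 && !a4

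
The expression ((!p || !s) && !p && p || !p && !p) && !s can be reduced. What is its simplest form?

((!p || !s) && !p && p || !p && !p) && !s
= (!p && p || !p && !p) && !s
= !p && !s

!p && !s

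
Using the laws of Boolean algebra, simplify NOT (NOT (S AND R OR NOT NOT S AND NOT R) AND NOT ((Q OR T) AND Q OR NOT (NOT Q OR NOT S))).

NOT (NOT (S AND R OR NOT NOT S AND NOT R) AND NOT ((Q OR T) AND Q OR NOT (NOT Q OR NOT S)))
= NOT (NOT (S AND R OR NOT NOT S AND NOT R) AND NOT ((Q OR T) AND Q OR Q AND S))   (De Morgan)
= S AND R OR NOT NOT S AND NOT R OR (Q OR T) AND Q OR Q AND S   (De Morgan)
= S AND R OR S AND NOT R OR (Q OR T) AND Q OR Q AND S   (double negation)
= S AND R OR S AND NOT R OR Q OR Q AND S   (absorption)
= S AND R OR S AND NOT R OR Q   (absorption)
= S OR Q   (distribution)

S OR Q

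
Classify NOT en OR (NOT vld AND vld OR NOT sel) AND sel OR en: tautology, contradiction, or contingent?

tautology

NOT en OR (NOT vld AND vld OR NOT sel) AND sel OR en
= NOT en OR NOT sel AND sel OR en   — complement / identity
= NOT en OR en   — complement / identity
= TRUE   — complement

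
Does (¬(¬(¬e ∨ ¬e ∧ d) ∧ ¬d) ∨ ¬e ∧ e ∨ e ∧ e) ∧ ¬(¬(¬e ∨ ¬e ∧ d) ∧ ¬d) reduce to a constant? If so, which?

(¬(¬(¬e ∨ ¬e ∧ d) ∧ ¬d) ∨ ¬e ∧ e ∨ e ∧ e) ∧ ¬(¬(¬e ∨ ¬e ∧ d) ∧ ¬d)
= (¬(¬(¬e ∨ ¬e ∧ d) ∧ ¬d) ∨ e) ∧ ¬(¬(¬e ∨ ¬e ∧ d) ∧ ¬d)   — distribution
= ¬(¬(¬e ∨ ¬e ∧ d) ∧ ¬d)   — absorption
= ¬(¬¬e ∧ ¬d)   — absorption
= ¬e ∨ d   — De Morgan
This depends on d, e, so it is not a constant.

no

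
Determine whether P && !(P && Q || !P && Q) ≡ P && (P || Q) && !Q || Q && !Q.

E1: P && !(P && Q || !P && Q)
    = P && !Q   (distribution)
E2: P && (P || Q) && !Q || Q && !Q
    = P && (P || Q) && !Q   (complement / identity)
    = P && !Q   (absorption)
Both reduce to P && !Q, so they are equivalent.

Yes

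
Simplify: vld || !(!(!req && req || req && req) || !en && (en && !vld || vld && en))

vld || !(!(!req && req || req && req) || !en && (en && !vld || vld && en))
= vld || !(!(!req && req || req && req) || !en && en)   — distribution
= vld || !!(!req && req || req && req)   — complement / identity
= vld || !!req   — distribution
= vld || req   — double negation

vld || req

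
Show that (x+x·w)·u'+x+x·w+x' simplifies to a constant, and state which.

1

(x+x·w)·u'+x+x·w+x'
= x+x·w+x'   — absorption
= x+x'   — absorption
= 1   — complement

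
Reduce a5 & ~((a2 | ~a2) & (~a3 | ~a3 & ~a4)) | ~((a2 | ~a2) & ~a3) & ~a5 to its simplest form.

a5 & ~((a2 | ~a2) & (~a3 | ~a3 & ~a4)) | ~((a2 | ~a2) & ~a3) & ~a5
= a5 & ~((a2 | ~a2) & ~a3) | ~((a2 | ~a2) & ~a3) & ~a5   (absorption)
= ~((a2 | ~a2) & ~a3)   (distribution)
= ~~a3   (complement / identity)
= a3   (double negation)

a3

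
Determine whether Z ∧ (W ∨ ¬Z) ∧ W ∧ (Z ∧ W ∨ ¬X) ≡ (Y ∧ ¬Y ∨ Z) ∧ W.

E1: Z ∧ (W ∨ ¬Z) ∧ W ∧ (Z ∧ W ∨ ¬X)
    = Z ∧ W ∧ (Z ∧ W ∨ ¬X)
    = Z ∧ W
E2: (Y ∧ ¬Y ∨ Z) ∧ W
    = Z ∧ W
Both reduce to Z ∧ W, so they are equivalent.

Yes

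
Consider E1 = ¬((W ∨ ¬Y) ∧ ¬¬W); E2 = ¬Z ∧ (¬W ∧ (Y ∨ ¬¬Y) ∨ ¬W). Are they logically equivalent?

No

E1: ¬((W ∨ ¬Y) ∧ ¬¬W)
    = ¬((W ∨ ¬Y) ∧ W)
    = ¬W
E2: ¬Z ∧ (¬W ∧ (Y ∨ ¬¬Y) ∨ ¬W)
    = ¬Z ∧ (¬W ∧ (Y ∨ Y) ∨ ¬W)
    = ¬Z ∧ (¬W ∧ Y ∨ ¬W)
    = ¬Z ∧ ¬W
These differ: at W=0, Y=1, Z=1, E1 = 1 but E2 = 0.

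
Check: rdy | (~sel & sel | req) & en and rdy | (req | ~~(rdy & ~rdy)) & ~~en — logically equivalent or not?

E1: rdy | (~sel & sel | req) & en
    = rdy | req & en
E2: rdy | (req | ~~(rdy & ~rdy)) & ~~en
    = rdy | (req | rdy & ~rdy) & ~~en
    = rdy | (req | rdy & ~rdy) & en
    = rdy | req & en
Both reduce to rdy | req & en, so they are equivalent.

Yes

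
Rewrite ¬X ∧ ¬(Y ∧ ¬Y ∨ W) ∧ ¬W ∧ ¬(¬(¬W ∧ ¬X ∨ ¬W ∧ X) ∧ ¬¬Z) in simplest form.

¬X ∧ ¬(Y ∧ ¬Y ∨ W) ∧ ¬W ∧ ¬(¬(¬W ∧ ¬X ∨ ¬W ∧ X) ∧ ¬¬Z)
= ¬X ∧ ¬W ∧ ¬W ∧ ¬(¬(¬W ∧ ¬X ∨ ¬W ∧ X) ∧ ¬¬Z)   (complement / identity)
= ¬X ∧ ¬W ∧ ¬W ∧ ¬(¬¬W ∧ ¬¬Z)   (distribution)
= ¬X ∧ ¬W ∧ ¬W ∧ (¬W ∨ ¬Z)   (De Morgan)
= ¬X ∧ ¬W ∧ ¬W   (absorption)
= ¬X ∧ ¬W   (idempotence)

¬X ∧ ¬W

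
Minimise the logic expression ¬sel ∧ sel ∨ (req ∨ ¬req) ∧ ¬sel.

¬sel ∧ sel ∨ (req ∨ ¬req) ∧ ¬sel
= (req ∨ ¬req) ∧ ¬sel
= ¬sel

¬sel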